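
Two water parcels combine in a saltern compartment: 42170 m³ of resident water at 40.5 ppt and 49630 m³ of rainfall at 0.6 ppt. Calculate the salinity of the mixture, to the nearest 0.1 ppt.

By conservation of dissolved salt,
salt = 42,170×40.5 + 49,630×0.6 = 1,707,885 + 29,778 = 1,737,663
volume = 42,170 + 49,630 = 91,800 m³
S = 1,737,663 / 91,800 = 18.929 ppt

18.9 ppt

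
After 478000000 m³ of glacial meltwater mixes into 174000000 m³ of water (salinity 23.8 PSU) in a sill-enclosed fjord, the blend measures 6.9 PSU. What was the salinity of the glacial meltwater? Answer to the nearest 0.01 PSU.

Salt balance: 174,000,000×23.8 + 478,000,000×S = 652,000,000×6.9
4,141,200,000 + 478,000,000·S = 4,498,800,000
S = (4,498,800,000 − 4,141,200,000) / 478,000,000 = 0.7481 PSU

0.75 PSU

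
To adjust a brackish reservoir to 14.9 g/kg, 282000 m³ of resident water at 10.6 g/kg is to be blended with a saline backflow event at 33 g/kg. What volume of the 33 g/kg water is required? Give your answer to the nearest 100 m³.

Salt balance: 282,000×10.6 + V×33 = (282,000+V)×14.9
2,989,200 + 33V = 4,201,800 + 14.9V
1,212,600 = 18.1V
V = 66,994.48 m³

67000 m³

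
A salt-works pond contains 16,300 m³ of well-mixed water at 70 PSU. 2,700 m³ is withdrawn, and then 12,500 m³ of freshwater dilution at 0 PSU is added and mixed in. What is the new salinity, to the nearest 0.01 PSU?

36.48 PSU

Remaining after removal: 13,600 m³ at 70 PSU (salt = 952,000)
After addition: salt = 952,000 + 12,500×0 = 952,000; volume = 26,100 m³
S = 952,000 / 26,100 = 36.4751 PSU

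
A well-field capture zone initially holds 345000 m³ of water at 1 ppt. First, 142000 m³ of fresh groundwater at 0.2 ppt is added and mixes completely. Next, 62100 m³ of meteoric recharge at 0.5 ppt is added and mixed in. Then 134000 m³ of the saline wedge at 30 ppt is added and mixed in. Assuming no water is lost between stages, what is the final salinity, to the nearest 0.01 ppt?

6.48 ppt

Total salt / total volume:
Initial salt = 345,000×1 = 345,000
After stage 1: salt = 345,000 + 142,000×0.2 = 373,400; volume = 487,000 m³; S = 0.767 ppt
After stage 2: salt = 373,400 + 62,100×0.5 = 404,450; volume = 549,100 m³; S = 0.737 ppt
After stage 3: salt = 404,450 + 134,000×30 = 4,424,450; volume = 683,100 m³
S = 4,424,450 / 683,100 = 6.477 ppt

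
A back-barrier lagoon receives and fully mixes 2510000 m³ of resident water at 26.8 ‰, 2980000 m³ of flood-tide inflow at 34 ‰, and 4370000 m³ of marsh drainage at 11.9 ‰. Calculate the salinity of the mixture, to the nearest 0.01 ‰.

22.37 ‰

By conservation of dissolved salt,
salt = 2,510,000×26.8 + 2,980,000×34 + 4,370,000×11.9 = 67,268,000 + 101,320,000 + 52,003,000 = 220,591,000
volume = 2,510,000 + 2,980,000 + 4,370,000 = 9,860,000 m³
S = 220,591,000 / 9,860,000 = 22.3723 ‰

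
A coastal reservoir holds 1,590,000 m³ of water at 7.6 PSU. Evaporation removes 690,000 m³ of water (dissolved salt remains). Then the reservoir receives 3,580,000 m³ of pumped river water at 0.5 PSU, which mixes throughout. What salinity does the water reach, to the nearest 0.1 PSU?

3.1 PSU

After evaporation: salt = 1,590,000×7.6 = 12,084,000; volume = 1,590,000 − 690,000 = 900,000 m³
After mixing: salt = 12,084,000 + 3,580,000×0.5 = 13,874,000; volume = 900,000 + 3,580,000 = 4,480,000 m³
S = 13,874,000 / 4,480,000 = 3.0969 PSU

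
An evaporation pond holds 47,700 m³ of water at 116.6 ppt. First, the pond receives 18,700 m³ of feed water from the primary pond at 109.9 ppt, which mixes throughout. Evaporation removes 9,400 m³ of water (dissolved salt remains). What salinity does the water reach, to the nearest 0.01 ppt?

After mixing: salt = 47,700×116.6 + 18,700×109.9 = 7,616,950; volume = 66,400 m³
After evaporation: salt unchanged = 7,616,950; volume = 66,400 − 9,400 = 57,000 m³
S = 7,616,950 / 57,000 = 133.6307 ppt

133.63 ppt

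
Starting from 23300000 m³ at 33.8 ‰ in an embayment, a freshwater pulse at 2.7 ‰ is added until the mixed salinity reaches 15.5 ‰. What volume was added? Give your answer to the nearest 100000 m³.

Salt balance: 23,300,000×33.8 + V×2.7 = (23,300,000+V)×15.5
787,540,000 + 2.7V = 361,150,000 + 15.5V
426,390,000 = 12.8V
V = 33,311,718.75 m³

33300000 m³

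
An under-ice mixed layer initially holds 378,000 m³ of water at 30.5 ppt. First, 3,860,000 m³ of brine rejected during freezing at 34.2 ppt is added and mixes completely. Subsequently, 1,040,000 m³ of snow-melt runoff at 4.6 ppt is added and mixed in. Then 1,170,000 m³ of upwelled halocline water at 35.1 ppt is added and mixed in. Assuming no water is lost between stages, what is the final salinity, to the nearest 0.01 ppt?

By conservation of dissolved salt,
Initial salt = 378,000×30.5 = 11,529,000
After stage 1: salt = 11,529,000 + 3,860,000×34.2 = 143,541,000; volume = 4,238,000 m³; S = 33.87 ppt
After stage 2: salt = 143,541,000 + 1,040,000×4.6 = 148,325,000; volume = 5,278,000 m³; S = 28.103 ppt
After stage 3: salt = 148,325,000 + 1,170,000×35.1 = 189,392,000; volume = 6,448,000 m³
S = 189,392,000 / 6,448,000 = 29.3722 ppt

29.37 ppt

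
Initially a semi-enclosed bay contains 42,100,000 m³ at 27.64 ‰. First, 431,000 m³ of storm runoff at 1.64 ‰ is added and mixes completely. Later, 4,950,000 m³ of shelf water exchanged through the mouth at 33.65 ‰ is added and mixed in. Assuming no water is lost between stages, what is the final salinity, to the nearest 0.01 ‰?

28.03 ‰

Weighted by volume,
Initial salt = 42,100,000×27.64 = 1,163,644,000
After stage 1: salt = 1,163,644,000 + 431,000×1.64 = 1,164,350,840; volume = 42,531,000 m³; S = 27.377 ‰
After stage 2: salt = 1,164,350,840 + 4,950,000×33.65 = 1,330,918,340; volume = 47,481,000 m³
S = 1,330,918,340 / 47,481,000 = 28.0305 ‰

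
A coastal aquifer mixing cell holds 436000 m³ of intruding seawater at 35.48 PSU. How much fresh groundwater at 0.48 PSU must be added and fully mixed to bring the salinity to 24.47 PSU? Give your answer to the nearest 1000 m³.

Salt balance: 436,000×35.48 + V×0.48 = (436,000+V)×24.47
15,469,280 + 0.48V = 10,668,920 + 24.47V
4,800,360 = 23.99V
V = 200,098.37 m³

200000 m³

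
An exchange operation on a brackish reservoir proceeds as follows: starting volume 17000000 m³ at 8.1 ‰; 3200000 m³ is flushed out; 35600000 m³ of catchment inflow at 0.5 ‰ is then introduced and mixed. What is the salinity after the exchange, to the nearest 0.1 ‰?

Remaining after removal: 13,800,000 m³ at 8.1 ‰ (salt = 111,780,000)
After addition: salt = 111,780,000 + 35,600,000×0.5 = 129,580,000; volume = 49,400,000 m³
S = 129,580,000 / 49,400,000 = 2.6231 ‰

2.6 ‰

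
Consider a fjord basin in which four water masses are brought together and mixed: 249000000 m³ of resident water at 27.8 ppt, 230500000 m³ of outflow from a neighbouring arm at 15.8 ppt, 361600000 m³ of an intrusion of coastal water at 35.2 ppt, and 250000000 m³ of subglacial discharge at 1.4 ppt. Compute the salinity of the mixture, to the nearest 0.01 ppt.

21.67 ppt

Total salt / total volume:
salt = 249,000,000×27.8 + 230,500,000×15.8 + 361,600,000×35.2 + 250,000,000×1.4 = 6,922,200,000 + 3,641,900,000 + 12,728,320,000 + 350,000,000 = 23,642,420,000
volume = 249,000,000 + 230,500,000 + 361,600,000 + 250,000,000 = 1,091,100,000 m³
S = 23,642,420,000 / 1,091,100,000 = 21.6684 ppt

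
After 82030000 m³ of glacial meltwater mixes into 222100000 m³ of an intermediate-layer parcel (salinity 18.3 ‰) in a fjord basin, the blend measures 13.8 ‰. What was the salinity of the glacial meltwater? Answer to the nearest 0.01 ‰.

Salt balance: 222,100,000×18.3 + 82,030,000×S = 304,130,000×13.8
4,064,430,000 + 82,030,000·S = 4,196,994,000
S = (4,196,994,000 − 4,064,430,000) / 82,030,000 = 1.616 ‰

1.62 ‰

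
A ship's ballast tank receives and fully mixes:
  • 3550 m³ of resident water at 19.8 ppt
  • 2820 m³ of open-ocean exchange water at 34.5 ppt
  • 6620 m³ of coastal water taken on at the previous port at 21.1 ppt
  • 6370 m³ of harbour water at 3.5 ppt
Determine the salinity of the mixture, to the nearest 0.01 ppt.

17.02 ppt

Mass of salt is conserved:
salt = 3,550×19.8 + 2,820×34.5 + 6,620×21.1 + 6,370×3.5 = 70,290 + 97,290 + 139,682 + 22,295 = 329,557
volume = 3,550 + 2,820 + 6,620 + 6,370 = 19,360 m³
S = 329,557 / 19,360 = 17.0226 ppt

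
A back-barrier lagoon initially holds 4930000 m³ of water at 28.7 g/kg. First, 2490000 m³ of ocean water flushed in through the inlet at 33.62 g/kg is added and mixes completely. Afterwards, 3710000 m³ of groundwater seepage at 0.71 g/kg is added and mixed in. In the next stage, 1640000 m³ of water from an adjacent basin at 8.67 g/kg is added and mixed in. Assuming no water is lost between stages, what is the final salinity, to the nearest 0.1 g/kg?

19.0 g/kg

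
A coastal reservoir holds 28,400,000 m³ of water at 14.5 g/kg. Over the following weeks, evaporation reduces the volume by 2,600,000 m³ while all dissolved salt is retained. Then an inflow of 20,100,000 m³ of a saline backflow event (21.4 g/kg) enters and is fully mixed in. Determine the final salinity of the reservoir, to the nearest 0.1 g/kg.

18.3 g/kg

After evaporation: salt = 28,400,000×14.5 = 411,800,000; volume = 28,400,000 − 2,600,000 = 25,800,000 m³
After mixing: salt = 411,800,000 + 20,100,000×21.4 = 841,940,000; volume = 25,800,000 + 20,100,000 = 45,900,000 m³
S = 841,940,000 / 45,900,000 = 18.3429 g/kg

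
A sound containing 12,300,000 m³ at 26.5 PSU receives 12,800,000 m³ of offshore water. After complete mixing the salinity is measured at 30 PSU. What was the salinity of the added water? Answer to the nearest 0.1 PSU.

33.4 PSU

Salt balance: 12,300,000×26.5 + 12,800,000×S = 25,100,000×30
325,950,000 + 12,800,000·S = 753,000,000
S = (753,000,000 − 325,950,000) / 12,800,000 = 33.3633 PSU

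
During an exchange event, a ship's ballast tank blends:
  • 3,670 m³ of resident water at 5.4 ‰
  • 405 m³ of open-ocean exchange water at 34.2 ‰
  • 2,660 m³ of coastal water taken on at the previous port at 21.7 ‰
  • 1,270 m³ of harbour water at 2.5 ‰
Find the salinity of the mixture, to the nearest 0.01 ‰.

11.81 ‰

Salt balance:
salt = 3,670×5.4 + 405×34.2 + 2,660×21.7 + 1,270×2.5 = 19,818 + 13,851 + 57,722 + 3,175 = 94,566
volume = 3,670 + 405 + 2,660 + 1,270 = 8,005 m³
S = 94,566 / 8,005 = 11.8134 ‰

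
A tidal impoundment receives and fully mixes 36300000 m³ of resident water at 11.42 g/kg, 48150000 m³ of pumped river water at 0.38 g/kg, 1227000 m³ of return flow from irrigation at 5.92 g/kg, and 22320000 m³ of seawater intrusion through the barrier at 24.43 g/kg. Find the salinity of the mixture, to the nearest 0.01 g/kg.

9.12 g/kg

Mass of salt is conserved:
salt = 36,300,000×11.42 + 48,150,000×0.38 + 1,227,000×5.92 + 22,320,000×24.43 = 414,546,000 + 18,297,000 + 7,263,840 + 545,277,600 = 985,384,440
volume = 36,300,000 + 48,150,000 + 1,227,000 + 22,320,000 = 107,997,000 m³
S = 985,384,440 / 107,997,000 = 9.1242 g/kg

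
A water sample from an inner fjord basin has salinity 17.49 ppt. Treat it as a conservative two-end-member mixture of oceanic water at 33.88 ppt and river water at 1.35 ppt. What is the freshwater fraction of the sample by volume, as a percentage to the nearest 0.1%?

50.4%

Let f be the freshwater fraction. Salt balance per unit volume:
f×1.35 + (1−f)×33.88 = 17.49
f = (33.88 − 17.49) / (33.88 − 1.35) = 16.39/32.53 = 0.5038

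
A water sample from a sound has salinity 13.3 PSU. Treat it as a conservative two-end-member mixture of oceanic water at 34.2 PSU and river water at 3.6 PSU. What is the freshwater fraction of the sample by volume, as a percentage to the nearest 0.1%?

68.3%

Let f be the freshwater fraction. Salt balance per unit volume:
f×3.6 + (1−f)×34.2 = 13.3
f = (34.2 − 13.3) / (34.2 − 3.6) = 20.9/30.6 = 0.683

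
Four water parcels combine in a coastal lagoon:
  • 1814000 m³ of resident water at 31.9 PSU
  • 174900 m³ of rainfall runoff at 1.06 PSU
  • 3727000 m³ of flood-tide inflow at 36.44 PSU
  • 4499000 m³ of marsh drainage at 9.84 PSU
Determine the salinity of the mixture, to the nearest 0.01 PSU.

By conservation of dissolved salt,
salt = 1,814,000×31.9 + 174,900×1.06 + 3,727,000×36.44 + 4,499,000×9.84 = 57,866,600 + 185,394 + 135,811,880 + 44,270,160 = 238,134,034
volume = 1,814,000 + 174,900 + 3,727,000 + 4,499,000 = 10,214,900 m³
S = 238,134,034 / 10,214,900 = 23.3124 PSU

23.31 PSU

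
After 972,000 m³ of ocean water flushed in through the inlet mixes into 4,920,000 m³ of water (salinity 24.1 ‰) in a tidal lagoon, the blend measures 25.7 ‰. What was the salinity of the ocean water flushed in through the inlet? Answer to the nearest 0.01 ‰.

Salt balance: 4,920,000×24.1 + 972,000×S = 5,892,000×25.7
118,572,000 + 972,000·S = 151,424,400
S = (151,424,400 − 118,572,000) / 972,000 = 33.7988 ‰

33.80 ‰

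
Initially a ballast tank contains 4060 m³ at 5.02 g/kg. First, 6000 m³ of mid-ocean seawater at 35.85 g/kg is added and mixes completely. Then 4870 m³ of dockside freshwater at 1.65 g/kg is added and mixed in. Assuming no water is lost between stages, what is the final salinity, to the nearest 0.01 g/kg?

16.31 g/kg

Mass of salt is conserved:
Initial salt = 4,060×5.02 = 20,381.2
After stage 1: salt = 20,381.2 + 6,000×35.85 = 235,481.2; volume = 10,060 m³; S = 23.408 g/kg
After stage 2: salt = 235,481.2 + 4,870×1.65 = 243,516.7; volume = 14,930 m³
S = 243,516.7 / 14,930 = 16.3106 g/kg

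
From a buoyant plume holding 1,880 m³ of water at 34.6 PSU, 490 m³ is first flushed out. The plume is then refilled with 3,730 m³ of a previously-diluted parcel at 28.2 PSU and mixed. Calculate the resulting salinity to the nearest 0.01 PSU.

29.94 PSU

Remaining after removal: 1,390 m³ at 34.6 PSU (salt = 48,094)
After addition: salt = 48,094 + 3,730×28.2 = 153,280; volume = 5,120 m³
S = 153,280 / 5,120 = 29.9375 PSU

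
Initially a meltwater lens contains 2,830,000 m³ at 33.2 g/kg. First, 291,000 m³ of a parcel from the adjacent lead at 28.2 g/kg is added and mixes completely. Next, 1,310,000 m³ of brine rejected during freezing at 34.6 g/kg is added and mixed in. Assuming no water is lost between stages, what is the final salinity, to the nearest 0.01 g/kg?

33.29 g/kg

By conservation of dissolved salt,
Initial salt = 2,830,000×33.2 = 93,956,000
After stage 1: salt = 93,956,000 + 291,000×28.2 = 102,162,200; volume = 3,121,000 m³; S = 32.734 g/kg
After stage 2: salt = 102,162,200 + 1,310,000×34.6 = 147,488,200; volume = 4,431,000 m³
S = 147,488,200 / 4,431,000 = 33.2855 g/kg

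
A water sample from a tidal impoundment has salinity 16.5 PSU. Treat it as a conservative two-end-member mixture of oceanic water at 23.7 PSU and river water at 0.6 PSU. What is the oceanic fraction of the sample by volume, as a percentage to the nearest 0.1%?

Let g be the oceanic fraction. Salt balance per unit volume:
g×23.7 + (1−g)×0.6 = 16.5
g = (16.5 − 0.6) / (23.7 − 0.6) = 15.9/23.1 = 0.6883

68.8%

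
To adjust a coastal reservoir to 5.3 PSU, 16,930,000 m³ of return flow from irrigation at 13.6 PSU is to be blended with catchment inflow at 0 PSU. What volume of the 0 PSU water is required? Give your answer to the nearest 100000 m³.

26500000 m³

Salt balance: 16,930,000×13.6 + V×0 = (16,930,000+V)×5.3
230,248,000 + 0V = 89,729,000 + 5.3V
140,519,000 = 5.3V
V = 26,513,018.87 m³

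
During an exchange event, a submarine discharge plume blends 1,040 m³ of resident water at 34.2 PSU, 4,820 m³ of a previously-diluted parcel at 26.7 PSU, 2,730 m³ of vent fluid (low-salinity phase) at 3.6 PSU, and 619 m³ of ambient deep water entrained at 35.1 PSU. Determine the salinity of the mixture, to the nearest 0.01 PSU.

21.26 PSU

Mass of salt is conserved:
salt = 1,040×34.2 + 4,820×26.7 + 2,730×3.6 + 619×35.1 = 35,568 + 128,694 + 9,828 + 21,726.9 = 195,816.9
volume = 1,040 + 4,820 + 2,730 + 619 = 9,209 m³
S = 195,816.9 / 9,209 = 21.2636 PSU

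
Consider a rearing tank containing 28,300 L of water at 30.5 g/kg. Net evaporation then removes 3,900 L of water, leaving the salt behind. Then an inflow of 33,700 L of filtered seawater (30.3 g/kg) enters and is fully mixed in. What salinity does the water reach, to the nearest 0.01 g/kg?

32.43 g/kg

After evaporation: salt = 28,300×30.5 = 863,150; volume = 28,300 − 3,900 = 24,400 L
After mixing: salt = 863,150 + 33,700×30.3 = 1,884,260; volume = 24,400 + 33,700 = 58,100 L
S = 1,884,260 / 58,100 = 32.4313 g/kg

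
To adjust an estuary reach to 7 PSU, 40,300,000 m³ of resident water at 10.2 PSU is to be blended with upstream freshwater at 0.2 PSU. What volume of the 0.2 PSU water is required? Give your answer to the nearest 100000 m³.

19000000 m³

Salt balance: 40,300,000×10.2 + V×0.2 = (40,300,000+V)×7
411,060,000 + 0.2V = 282,100,000 + 7V
128,960,000 = 6.8V
V = 18,964,705.88 m³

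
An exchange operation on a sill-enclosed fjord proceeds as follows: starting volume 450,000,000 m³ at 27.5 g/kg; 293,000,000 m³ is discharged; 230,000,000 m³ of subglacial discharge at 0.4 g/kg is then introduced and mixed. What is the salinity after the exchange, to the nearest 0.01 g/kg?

11.39 g/kg

Remaining after removal: 157,000,000 m³ at 27.5 g/kg (salt = 4,317,500,000)
After addition: salt = 4,317,500,000 + 230,000,000×0.4 = 4,409,500,000; volume = 387,000,000 m³
S = 4,409,500,000 / 387,000,000 = 11.3941 g/kg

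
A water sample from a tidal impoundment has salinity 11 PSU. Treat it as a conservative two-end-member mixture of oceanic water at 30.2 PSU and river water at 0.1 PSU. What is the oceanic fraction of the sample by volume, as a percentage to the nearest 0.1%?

Let g be the oceanic fraction. Salt balance per unit volume:
g×30.2 + (1−g)×0.1 = 11
g = (11 − 0.1) / (30.2 − 0.1) = 10.9/30.1 = 0.3621

36.2%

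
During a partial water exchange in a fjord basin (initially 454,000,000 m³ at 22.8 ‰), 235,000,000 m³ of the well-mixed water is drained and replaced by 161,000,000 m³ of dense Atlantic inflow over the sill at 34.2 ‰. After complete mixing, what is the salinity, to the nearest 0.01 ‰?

Remaining after removal: 219,000,000 m³ at 22.8 ‰ (salt = 4,993,200,000)
After addition: salt = 4,993,200,000 + 161,000,000×34.2 = 10,499,400,000; volume = 380,000,000 m³
S = 10,499,400,000 / 380,000,000 = 27.63 ‰

27.63 ‰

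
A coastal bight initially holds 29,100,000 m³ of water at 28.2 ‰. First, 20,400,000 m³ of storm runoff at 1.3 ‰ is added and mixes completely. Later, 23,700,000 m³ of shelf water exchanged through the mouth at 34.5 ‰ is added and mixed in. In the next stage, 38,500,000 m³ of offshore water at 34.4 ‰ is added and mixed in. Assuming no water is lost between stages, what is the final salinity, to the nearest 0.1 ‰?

26.8 ‰

Weighted by volume,
Initial salt = 29,100,000×28.2 = 820,620,000
After stage 1: salt = 820,620,000 + 20,400,000×1.3 = 847,140,000; volume = 49,500,000 m³; S = 17.114 ‰
After stage 2: salt = 847,140,000 + 23,700,000×34.5 = 1,664,790,000; volume = 73,200,000 m³; S = 22.743 ‰
After stage 3: salt = 1,664,790,000 + 38,500,000×34.4 = 2,989,190,000; volume = 111,700,000 m³
S = 2,989,190,000 / 111,700,000 = 26.7609 ‰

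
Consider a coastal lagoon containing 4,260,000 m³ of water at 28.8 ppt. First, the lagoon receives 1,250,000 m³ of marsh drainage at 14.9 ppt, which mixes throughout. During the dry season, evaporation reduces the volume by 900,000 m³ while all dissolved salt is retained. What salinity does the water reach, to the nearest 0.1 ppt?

30.7 ppt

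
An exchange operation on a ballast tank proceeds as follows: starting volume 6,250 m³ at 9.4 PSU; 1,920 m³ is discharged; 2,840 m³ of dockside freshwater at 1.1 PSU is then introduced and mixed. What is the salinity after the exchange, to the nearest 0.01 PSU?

Remaining after removal: 4,330 m³ at 9.4 PSU (salt = 40,702)
After addition: salt = 40,702 + 2,840×1.1 = 43,826; volume = 7,170 m³
S = 43,826 / 7,170 = 6.1124 PSU

6.11 PSU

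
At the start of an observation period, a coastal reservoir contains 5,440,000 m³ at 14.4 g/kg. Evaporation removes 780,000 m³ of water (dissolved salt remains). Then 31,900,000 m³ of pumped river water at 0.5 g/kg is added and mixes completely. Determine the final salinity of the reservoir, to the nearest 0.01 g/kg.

After evaporation: salt = 5,440,000×14.4 = 78,336,000; volume = 5,440,000 − 780,000 = 4,660,000 m³
After mixing: salt = 78,336,000 + 31,900,000×0.5 = 94,286,000; volume = 4,660,000 + 31,900,000 = 36,560,000 m³
S = 94,286,000 / 36,560,000 = 2.5789 g/kg

2.58 g/kg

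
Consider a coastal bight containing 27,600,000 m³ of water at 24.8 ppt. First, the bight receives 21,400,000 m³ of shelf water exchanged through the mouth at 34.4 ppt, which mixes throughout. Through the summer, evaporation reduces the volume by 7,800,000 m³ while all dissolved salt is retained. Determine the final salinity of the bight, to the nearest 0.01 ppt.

34.48 ppt

After mixing: salt = 27,600,000×24.8 + 21,400,000×34.4 = 1,420,640,000; volume = 49,000,000 m³
After evaporation: salt unchanged = 1,420,640,000; volume = 49,000,000 − 7,800,000 = 41,200,000 m³
S = 1,420,640,000 / 41,200,000 = 34.4816 ppt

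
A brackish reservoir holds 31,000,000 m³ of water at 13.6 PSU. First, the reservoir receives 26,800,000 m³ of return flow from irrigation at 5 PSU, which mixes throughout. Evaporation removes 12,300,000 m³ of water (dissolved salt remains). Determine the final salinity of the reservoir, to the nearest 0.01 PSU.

After mixing: salt = 31,000,000×13.6 + 26,800,000×5 = 555,600,000; volume = 57,800,000 m³
After evaporation: salt unchanged = 555,600,000; volume = 57,800,000 − 12,300,000 = 45,500,000 m³
S = 555,600,000 / 45,500,000 = 12.211 PSU

12.21 PSU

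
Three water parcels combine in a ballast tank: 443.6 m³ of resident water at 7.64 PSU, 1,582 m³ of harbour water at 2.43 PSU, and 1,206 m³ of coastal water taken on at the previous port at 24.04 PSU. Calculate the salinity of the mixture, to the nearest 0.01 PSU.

11.21 PSU

By conservation of dissolved salt,
salt = 443.6×7.64 + 1,582×2.43 + 1,206×24.04 = 3,389.104 + 3,844.26 + 28,992.24 = 36,225.604
volume = 443.6 + 1,582 + 1,206 = 3,231.6 m³
S = 36,225.604 / 3,231.6 = 11.2098 PSU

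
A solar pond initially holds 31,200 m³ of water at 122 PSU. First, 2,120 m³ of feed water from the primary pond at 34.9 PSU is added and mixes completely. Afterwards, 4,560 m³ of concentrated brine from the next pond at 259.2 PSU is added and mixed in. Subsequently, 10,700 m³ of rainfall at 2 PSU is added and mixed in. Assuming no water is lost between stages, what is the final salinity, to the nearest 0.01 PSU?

104.65 PSU

Total salt / total volume:
Initial salt = 31,200×122 = 3,806,400
After stage 1: salt = 3,806,400 + 2,120×34.9 = 3,880,388; volume = 33,320 m³; S = 116.458 PSU
After stage 2: salt = 3,880,388 + 4,560×259.2 = 5,062,340; volume = 37,880 m³; S = 133.641 PSU
After stage 3: salt = 5,062,340 + 10,700×2 = 5,083,740; volume = 48,580 m³
S = 5,083,740 / 48,580 = 104.6468 PSU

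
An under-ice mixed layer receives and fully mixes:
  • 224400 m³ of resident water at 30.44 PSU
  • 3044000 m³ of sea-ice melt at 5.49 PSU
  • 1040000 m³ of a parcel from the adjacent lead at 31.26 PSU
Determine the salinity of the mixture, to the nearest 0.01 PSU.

13.01 PSU

Mass of salt is conserved:
salt = 224,400×30.44 + 3,044,000×5.49 + 1,040,000×31.26 = 6,830,736 + 16,711,560 + 32,510,400 = 56,052,696
volume = 224,400 + 3,044,000 + 1,040,000 = 4,308,400 m³
S = 56,052,696 / 4,308,400 = 13.0101 PSU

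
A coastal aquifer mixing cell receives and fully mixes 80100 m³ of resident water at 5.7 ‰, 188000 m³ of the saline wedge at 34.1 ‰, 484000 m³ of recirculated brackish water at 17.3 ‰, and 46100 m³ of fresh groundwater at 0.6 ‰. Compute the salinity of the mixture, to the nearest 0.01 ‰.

19.13 ‰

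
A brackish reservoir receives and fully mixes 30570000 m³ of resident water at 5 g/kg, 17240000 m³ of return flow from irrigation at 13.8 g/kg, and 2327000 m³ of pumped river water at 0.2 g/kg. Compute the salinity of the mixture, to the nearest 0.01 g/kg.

7.80 g/kg

Total salt / total volume:
salt = 30,570,000×5 + 17,240,000×13.8 + 2,327,000×0.2 = 152,850,000 + 237,912,000 + 465,400 = 391,227,400
volume = 30,570,000 + 17,240,000 + 2,327,000 = 50,137,000 m³
S = 391,227,400 / 50,137,000 = 7.8032 g/kg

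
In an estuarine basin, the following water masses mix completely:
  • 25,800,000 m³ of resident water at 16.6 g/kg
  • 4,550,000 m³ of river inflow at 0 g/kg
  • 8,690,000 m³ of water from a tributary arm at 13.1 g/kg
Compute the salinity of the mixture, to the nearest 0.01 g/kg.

13.89 g/kg

Conserving salt mass:
salt = 25,800,000×16.6 + 4,550,000×0 + 8,690,000×13.1 = 428,280,000 + 0 + 113,839,000 = 542,119,000
volume = 25,800,000 + 4,550,000 + 8,690,000 = 39,040,000 m³
S = 542,119,000 / 39,040,000 = 13.8862 g/kg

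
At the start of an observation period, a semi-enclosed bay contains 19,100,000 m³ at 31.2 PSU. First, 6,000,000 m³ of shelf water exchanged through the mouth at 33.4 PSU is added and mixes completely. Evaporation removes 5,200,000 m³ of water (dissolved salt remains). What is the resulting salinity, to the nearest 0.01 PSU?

After mixing: salt = 19,100,000×31.2 + 6,000,000×33.4 = 796,320,000; volume = 25,100,000 m³
After evaporation: salt unchanged = 796,320,000; volume = 25,100,000 − 5,200,000 = 19,900,000 m³
S = 796,320,000 / 19,900,000 = 40.0161 PSU

40.02 PSU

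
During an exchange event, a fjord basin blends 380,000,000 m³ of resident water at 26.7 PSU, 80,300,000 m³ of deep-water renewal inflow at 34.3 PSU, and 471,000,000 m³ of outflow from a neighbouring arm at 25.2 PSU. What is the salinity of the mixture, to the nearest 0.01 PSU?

26.60 PSU

Weighted by volume,
salt = 380,000,000×26.7 + 80,300,000×34.3 + 471,000,000×25.2 = 10,146,000,000 + 2,754,290,000 + 11,869,200,000 = 24,769,490,000
volume = 380,000,000 + 80,300,000 + 471,000,000 = 931,300,000 m³
S = 24,769,490,000 / 931,300,000 = 26.5967 PSU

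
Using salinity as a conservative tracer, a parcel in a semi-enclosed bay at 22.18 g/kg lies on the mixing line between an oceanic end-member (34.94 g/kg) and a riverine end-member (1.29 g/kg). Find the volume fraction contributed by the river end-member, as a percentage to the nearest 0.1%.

Let f be the freshwater fraction. Salt balance per unit volume:
f×1.29 + (1−f)×34.94 = 22.18
f = (34.94 − 22.18) / (34.94 − 1.29) = 12.76/33.65 = 0.3792

37.9%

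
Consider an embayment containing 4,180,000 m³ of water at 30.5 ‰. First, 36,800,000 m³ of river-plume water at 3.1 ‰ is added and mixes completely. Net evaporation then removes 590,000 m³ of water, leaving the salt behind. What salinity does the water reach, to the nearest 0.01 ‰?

5.98 ‰

After mixing: salt = 4,180,000×30.5 + 36,800,000×3.1 = 241,570,000; volume = 40,980,000 m³
After evaporation: salt unchanged = 241,570,000; volume = 40,980,000 − 590,000 = 40,390,000 m³
S = 241,570,000 / 40,390,000 = 5.9809 ‰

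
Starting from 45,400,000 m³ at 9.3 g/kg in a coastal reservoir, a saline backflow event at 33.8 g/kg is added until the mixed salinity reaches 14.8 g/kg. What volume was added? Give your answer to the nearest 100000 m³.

Salt balance: 45,400,000×9.3 + V×33.8 = (45,400,000+V)×14.8
422,220,000 + 33.8V = 671,920,000 + 14.8V
249,700,000 = 19V
V = 13,142,105.26 m³

13100000 m³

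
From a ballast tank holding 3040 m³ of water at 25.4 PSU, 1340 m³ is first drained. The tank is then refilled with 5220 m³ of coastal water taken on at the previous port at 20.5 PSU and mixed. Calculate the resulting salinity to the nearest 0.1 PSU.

Remaining after removal: 1,700 m³ at 25.4 PSU (salt = 43,180)
After addition: salt = 43,180 + 5,220×20.5 = 150,190; volume = 6,920 m³
S = 150,190 / 6,920 = 21.7038 PSU

21.7 PSU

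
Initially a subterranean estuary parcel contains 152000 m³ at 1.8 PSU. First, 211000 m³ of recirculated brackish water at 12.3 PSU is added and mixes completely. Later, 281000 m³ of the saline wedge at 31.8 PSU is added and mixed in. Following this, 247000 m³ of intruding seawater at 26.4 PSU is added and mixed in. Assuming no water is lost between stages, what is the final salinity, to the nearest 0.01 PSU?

Conserving salt mass:
Initial salt = 152,000×1.8 = 273,600
After stage 1: salt = 273,600 + 211,000×12.3 = 2,868,900; volume = 363,000 m³; S = 7.903 PSU
After stage 2: salt = 2,868,900 + 281,000×31.8 = 11,804,700; volume = 644,000 m³; S = 18.33 PSU
After stage 3: salt = 11,804,700 + 247,000×26.4 = 18,325,500; volume = 891,000 m³
S = 18,325,500 / 891,000 = 20.5673 PSU

20.57 PSU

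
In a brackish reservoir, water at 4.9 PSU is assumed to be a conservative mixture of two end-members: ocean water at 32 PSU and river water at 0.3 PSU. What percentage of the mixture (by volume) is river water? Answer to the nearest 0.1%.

85.5%

Let f be the freshwater fraction. Salt balance per unit volume:
f×0.3 + (1−f)×32 = 4.9
f = (32 − 4.9) / (32 − 0.3) = 27.1/31.7 = 0.8549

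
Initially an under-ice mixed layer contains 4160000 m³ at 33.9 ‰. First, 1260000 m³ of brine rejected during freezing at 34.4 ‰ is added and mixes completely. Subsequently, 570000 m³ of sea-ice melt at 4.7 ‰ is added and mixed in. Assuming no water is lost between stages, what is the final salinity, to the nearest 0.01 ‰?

31.23 ‰

Conserving salt mass:
Initial salt = 4,160,000×33.9 = 141,024,000
After stage 1: salt = 141,024,000 + 1,260,000×34.4 = 184,368,000; volume = 5,420,000 m³; S = 34.016 ‰
After stage 2: salt = 184,368,000 + 570,000×4.7 = 187,047,000; volume = 5,990,000 m³
S = 187,047,000 / 5,990,000 = 31.2265 ‰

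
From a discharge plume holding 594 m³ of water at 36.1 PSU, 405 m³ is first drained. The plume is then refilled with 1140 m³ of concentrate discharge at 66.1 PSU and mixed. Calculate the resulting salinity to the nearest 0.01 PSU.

Remaining after removal: 189 m³ at 36.1 PSU (salt = 6,822.9)
After addition: salt = 6,822.9 + 1,140×66.1 = 82,176.9; volume = 1,329 m³
S = 82,176.9 / 1,329 = 61.8336 PSU

61.83 PSU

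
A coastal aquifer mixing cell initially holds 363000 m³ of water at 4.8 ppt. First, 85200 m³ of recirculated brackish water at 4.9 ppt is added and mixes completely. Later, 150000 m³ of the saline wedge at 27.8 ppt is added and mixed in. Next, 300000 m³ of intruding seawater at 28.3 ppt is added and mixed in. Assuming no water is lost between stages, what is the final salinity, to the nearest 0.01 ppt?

16.50 ppt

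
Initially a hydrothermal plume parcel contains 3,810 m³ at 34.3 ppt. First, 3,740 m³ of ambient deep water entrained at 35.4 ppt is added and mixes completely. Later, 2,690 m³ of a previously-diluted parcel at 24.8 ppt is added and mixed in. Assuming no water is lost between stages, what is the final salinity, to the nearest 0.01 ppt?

32.21 ppt

Total salt / total volume:
Initial salt = 3,810×34.3 = 130,683
After stage 1: salt = 130,683 + 3,740×35.4 = 263,079; volume = 7,550 m³; S = 34.845 ppt
After stage 2: salt = 263,079 + 2,690×24.8 = 329,791; volume = 10,240 m³
S = 329,791 / 10,240 = 32.2062 ppt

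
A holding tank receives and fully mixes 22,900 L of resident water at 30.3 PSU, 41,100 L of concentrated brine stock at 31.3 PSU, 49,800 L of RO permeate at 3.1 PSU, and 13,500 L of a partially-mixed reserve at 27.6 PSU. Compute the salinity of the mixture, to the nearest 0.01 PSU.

19.70 PSU

Weighted by volume,
salt = 22,900×30.3 + 41,100×31.3 + 49,800×3.1 + 13,500×27.6 = 693,870 + 1,286,430 + 154,380 + 372,600 = 2,507,280
volume = 22,900 + 41,100 + 49,800 + 13,500 = 127,300 L
S = 2,507,280 / 127,300 = 19.6958 PSU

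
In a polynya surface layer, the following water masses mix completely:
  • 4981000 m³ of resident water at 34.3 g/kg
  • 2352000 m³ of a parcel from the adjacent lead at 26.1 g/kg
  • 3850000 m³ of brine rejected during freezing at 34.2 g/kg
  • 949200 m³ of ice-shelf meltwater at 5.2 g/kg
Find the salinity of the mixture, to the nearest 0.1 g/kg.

Conserving salt mass:
salt = 4,981,000×34.3 + 2,352,000×26.1 + 3,850,000×34.2 + 949,200×5.2 = 170,848,300 + 61,387,200 + 131,670,000 + 4,935,840 = 368,841,340
volume = 4,981,000 + 2,352,000 + 3,850,000 + 949,200 = 12,132,200 m³
S = 368,841,340 / 12,132,200 = 30.402 g/kg

30.4 g/kg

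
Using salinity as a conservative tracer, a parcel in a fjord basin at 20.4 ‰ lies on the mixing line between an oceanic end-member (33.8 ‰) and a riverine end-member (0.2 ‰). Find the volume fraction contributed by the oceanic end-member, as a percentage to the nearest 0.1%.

Let g be the oceanic fraction. Salt balance per unit volume:
g×33.8 + (1−g)×0.2 = 20.4
g = (20.4 − 0.2) / (33.8 − 0.2) = 20.2/33.6 = 0.6012

60.1%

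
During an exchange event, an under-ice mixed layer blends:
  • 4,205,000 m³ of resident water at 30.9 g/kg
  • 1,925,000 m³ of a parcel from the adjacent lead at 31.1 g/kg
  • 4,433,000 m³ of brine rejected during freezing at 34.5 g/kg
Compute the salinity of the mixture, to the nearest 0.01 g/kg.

Conserving salt mass:
salt = 4,205,000×30.9 + 1,925,000×31.1 + 4,433,000×34.5 = 129,934,500 + 59,867,500 + 152,938,500 = 342,740,500
volume = 4,205,000 + 1,925,000 + 4,433,000 = 10,563,000 m³
S = 342,740,500 / 10,563,000 = 32.4473 g/kg

32.45 g/kg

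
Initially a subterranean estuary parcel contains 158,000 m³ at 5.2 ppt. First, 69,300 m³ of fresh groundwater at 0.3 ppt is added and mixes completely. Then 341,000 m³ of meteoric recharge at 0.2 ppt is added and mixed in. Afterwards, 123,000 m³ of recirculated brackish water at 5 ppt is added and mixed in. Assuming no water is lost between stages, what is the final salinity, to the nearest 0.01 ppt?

2.21 ppt

By conservation of dissolved salt,
Initial salt = 158,000×5.2 = 821,600
After stage 1: salt = 821,600 + 69,300×0.3 = 842,390; volume = 227,300 m³; S = 3.706 ppt
After stage 2: salt = 842,390 + 341,000×0.2 = 910,590; volume = 568,300 m³; S = 1.602 ppt
After stage 3: salt = 910,590 + 123,000×5 = 1,525,590; volume = 691,300 m³
S = 1,525,590 / 691,300 = 2.2068 ppt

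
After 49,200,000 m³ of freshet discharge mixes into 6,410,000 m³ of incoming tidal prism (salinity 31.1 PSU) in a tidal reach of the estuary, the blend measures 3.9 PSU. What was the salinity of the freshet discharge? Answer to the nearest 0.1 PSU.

0.4 PSU

Salt balance: 6,410,000×31.1 + 49,200,000×S = 55,610,000×3.9
199,351,000 + 49,200,000·S = 216,879,000
S = (216,879,000 − 199,351,000) / 49,200,000 = 0.3563 PSU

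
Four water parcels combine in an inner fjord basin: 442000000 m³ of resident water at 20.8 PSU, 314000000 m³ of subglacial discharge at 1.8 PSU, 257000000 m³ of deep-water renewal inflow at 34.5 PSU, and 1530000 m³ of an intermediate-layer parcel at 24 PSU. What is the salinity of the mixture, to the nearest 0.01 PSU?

Salt balance:
salt = 442,000,000×20.8 + 314,000,000×1.8 + 257,000,000×34.5 + 1,530,000×24 = 9,193,600,000 + 565,200,000 + 8,866,500,000 + 36,720,000 = 18,662,020,000
volume = 442,000,000 + 314,000,000 + 257,000,000 + 1,530,000 = 1,014,530,000 m³
S = 18,662,020,000 / 1,014,530,000 = 18.3947 PSU

18.39 PSU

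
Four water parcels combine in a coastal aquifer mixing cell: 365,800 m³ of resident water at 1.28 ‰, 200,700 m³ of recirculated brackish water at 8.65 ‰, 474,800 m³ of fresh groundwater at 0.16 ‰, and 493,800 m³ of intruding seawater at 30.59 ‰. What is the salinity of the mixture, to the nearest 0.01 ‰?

11.33 ‰

Weighted by volume,
salt = 365,800×1.28 + 200,700×8.65 + 474,800×0.16 + 493,800×30.59 = 468,224 + 1,736,055 + 75,968 + 15,105,342 = 17,385,589
volume = 365,800 + 200,700 + 474,800 + 493,800 = 1,535,100 m³
S = 17,385,589 / 1,535,100 = 11.3254 ‰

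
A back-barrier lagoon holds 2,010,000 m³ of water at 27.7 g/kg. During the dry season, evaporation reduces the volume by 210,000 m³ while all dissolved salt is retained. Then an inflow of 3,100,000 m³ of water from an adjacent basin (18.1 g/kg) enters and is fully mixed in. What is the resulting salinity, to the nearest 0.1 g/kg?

After evaporation: salt = 2,010,000×27.7 = 55,677,000; volume = 2,010,000 − 210,000 = 1,800,000 m³
After mixing: salt = 55,677,000 + 3,100,000×18.1 = 111,787,000; volume = 1,800,000 + 3,100,000 = 4,900,000 m³
S = 111,787,000 / 4,900,000 = 22.8137 g/kg

22.8 g/kg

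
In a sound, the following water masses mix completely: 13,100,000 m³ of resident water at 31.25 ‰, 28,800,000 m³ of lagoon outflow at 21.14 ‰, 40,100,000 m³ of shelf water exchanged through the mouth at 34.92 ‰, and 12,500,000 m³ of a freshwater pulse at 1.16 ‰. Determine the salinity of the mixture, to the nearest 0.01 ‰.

Mass of salt is conserved:
salt = 13,100,000×31.25 + 28,800,000×21.14 + 40,100,000×34.92 + 12,500,000×1.16 = 409,375,000 + 608,832,000 + 1,400,292,000 + 14,500,000 = 2,432,999,000
volume = 13,100,000 + 28,800,000 + 40,100,000 + 12,500,000 = 94,500,000 m³
S = 2,432,999,000 / 94,500,000 = 25.746 ‰

25.75 ‰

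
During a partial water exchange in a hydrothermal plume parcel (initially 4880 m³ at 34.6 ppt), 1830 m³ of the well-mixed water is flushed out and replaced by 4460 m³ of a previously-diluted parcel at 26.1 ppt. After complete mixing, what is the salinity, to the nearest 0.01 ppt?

29.55 ppt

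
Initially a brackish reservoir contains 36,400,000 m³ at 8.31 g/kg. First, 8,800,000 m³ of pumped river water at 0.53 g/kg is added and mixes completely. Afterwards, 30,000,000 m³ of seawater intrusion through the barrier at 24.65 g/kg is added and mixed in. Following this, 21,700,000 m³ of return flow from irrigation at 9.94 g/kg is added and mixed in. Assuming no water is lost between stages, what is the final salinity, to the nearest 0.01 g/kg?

Total salt / total volume:
Initial salt = 36,400,000×8.31 = 302,484,000
After stage 1: salt = 302,484,000 + 8,800,000×0.53 = 307,148,000; volume = 45,200,000 m³; S = 6.795 g/kg
After stage 2: salt = 307,148,000 + 30,000,000×24.65 = 1,046,648,000; volume = 75,200,000 m³; S = 13.918 g/kg
After stage 3: salt = 1,046,648,000 + 21,700,000×9.94 = 1,262,346,000; volume = 96,900,000 m³
S = 1,262,346,000 / 96,900,000 = 13.0273 g/kg

13.03 g/kg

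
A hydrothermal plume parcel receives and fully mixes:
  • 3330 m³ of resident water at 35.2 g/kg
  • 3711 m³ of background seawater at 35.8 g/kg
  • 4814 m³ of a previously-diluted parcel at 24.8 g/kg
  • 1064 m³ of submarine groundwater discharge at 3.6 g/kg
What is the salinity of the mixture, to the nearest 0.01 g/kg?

28.89 g/kg

By conservation of dissolved salt,
salt = 3,330×35.2 + 3,711×35.8 + 4,814×24.8 + 1,064×3.6 = 117,216 + 132,853.8 + 119,387.2 + 3,830.4 = 373,287.4
volume = 3,330 + 3,711 + 4,814 + 1,064 = 12,919 m³
S = 373,287.4 / 12,919 = 28.8945 g/kg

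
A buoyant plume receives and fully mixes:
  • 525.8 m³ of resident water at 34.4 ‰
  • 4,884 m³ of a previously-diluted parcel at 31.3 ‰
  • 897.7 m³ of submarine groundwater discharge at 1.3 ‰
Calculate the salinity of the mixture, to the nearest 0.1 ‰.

Weighted by volume,
salt = 525.8×34.4 + 4,884×31.3 + 897.7×1.3 = 18,087.52 + 152,869.2 + 1,167.01 = 172,123.73
volume = 525.8 + 4,884 + 897.7 = 6,307.5 m³
S = 172,123.73 / 6,307.5 = 27.289 ‰

27.3 ‰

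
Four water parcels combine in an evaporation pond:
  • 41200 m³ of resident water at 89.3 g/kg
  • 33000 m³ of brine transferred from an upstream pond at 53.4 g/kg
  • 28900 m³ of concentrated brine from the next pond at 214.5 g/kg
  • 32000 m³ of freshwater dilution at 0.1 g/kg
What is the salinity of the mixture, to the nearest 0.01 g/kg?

Salt balance:
salt = 41,200×89.3 + 33,000×53.4 + 28,900×214.5 + 32,000×0.1 = 3,679,160 + 1,762,200 + 6,199,050 + 3,200 = 11,643,610
volume = 41,200 + 33,000 + 28,900 + 32,000 = 135,100 m³
S = 11,643,610 / 135,100 = 86.1851 g/kg

86.19 g/kg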